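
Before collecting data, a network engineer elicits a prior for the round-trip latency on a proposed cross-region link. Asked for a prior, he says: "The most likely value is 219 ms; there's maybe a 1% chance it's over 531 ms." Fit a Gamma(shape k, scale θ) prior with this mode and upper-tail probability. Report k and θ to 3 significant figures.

Gamma(k,θ) with k>1 has mode (k−1)θ, so θ = 219/(k−1).
Need P(X < 531) = 0.99 with θ tied to k this way. Start at k = 2, θ = 219: P(X<531) ≈ 0.697.
Too low — raise k to concentrate. Iterating converges to k ≈ 7.02.
Then θ = 219/(7.02−1) ≈ 36.4.

k ≈ 7.02, θ ≈ 36.4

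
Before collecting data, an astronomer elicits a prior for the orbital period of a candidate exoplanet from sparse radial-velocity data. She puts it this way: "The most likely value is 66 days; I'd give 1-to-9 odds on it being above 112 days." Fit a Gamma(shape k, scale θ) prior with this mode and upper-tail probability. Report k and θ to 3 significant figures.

k ≈ 7.77, θ ≈ 9.75

Gamma(k,θ) with k>1 has mode (k−1)θ, so θ = 66/(k−1).
Need P(X < 112) = 0.9 with θ tied to k this way. Start at k = 2, θ = 66: P(X<112) ≈ 0.506.
Too low — raise k to concentrate. Iterating converges to k ≈ 7.77.
Then θ = 66/(7.77−1) ≈ 9.75.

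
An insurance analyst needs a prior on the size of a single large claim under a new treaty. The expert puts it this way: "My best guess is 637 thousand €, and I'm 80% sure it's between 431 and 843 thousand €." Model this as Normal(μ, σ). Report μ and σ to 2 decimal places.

A symmetric 80% interval runs μ ± z·σ with z = 1.282.
Half-width = 206, so σ = 206/1.282 = 160.74.
μ is the stated best guess, 637.00.

μ = 637.00, σ = 160.74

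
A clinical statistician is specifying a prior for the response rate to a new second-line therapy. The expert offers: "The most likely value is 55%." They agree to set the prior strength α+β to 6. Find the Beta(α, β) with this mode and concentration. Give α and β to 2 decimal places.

α = 3.20, β = 2.80

For α,β > 1 the Beta mode is (α−1)/(α+β−2). With α+β = 6, the mode is (α−1)/4.
Set (α−1)/4 = 0.55 → α = 1 + 0.55·4 = 3.20.
β = 6 − α = 2.80.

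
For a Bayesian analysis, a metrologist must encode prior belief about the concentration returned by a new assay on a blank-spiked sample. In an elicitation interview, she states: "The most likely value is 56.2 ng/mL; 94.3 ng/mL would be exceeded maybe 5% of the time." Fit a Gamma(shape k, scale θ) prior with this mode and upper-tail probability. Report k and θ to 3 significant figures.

Gamma(k,θ) with k>1 has mode (k−1)θ, so θ = 56.2/(k−1).
Need P(X < 94.3) = 0.95 with θ tied to k this way. Start at k = 2, θ = 56.2: P(X<94.3) ≈ 0.500.
Too low — raise k to concentrate. Iterating converges to k ≈ 11.4.
Then θ = 56.2/(11.4−1) ≈ 5.39.

k ≈ 11.4, θ ≈ 5.39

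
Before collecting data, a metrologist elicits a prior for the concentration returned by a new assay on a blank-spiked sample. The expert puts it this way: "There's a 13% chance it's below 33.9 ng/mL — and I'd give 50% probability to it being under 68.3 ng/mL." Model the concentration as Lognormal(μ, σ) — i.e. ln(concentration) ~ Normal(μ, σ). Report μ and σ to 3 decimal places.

If T ~ Lognormal(μ,σ) then ln T ~ Normal(μ,σ), so the p-quantile of ln T is μ + z_p·σ.
ln(33.9) = 3.523 and ln(68.3) = 4.224; z_{0.13} = -1.126, z_{0.5} = 0.
σ = (4.224 − 3.523)/(0 − (-1.126)) = 0.622.
μ = 3.523 − (-1.126)·0.622 = 4.224.

μ ≈ 4.224, σ ≈ 0.622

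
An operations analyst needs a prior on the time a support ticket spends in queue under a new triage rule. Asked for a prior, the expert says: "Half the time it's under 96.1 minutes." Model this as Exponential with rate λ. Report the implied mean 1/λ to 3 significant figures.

mean ≈ 139 minutes

Exponential median = ln 2 / λ, so λ = ln 2 / 96.1 = 0.00721.
Mean = 1/λ = 139 minutes.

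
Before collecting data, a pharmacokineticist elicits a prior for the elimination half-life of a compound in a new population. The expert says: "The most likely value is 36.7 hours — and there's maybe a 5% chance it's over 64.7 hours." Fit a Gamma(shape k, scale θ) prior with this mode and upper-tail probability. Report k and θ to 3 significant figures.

Gamma(k,θ) with k>1 has mode (k−1)θ, so θ = 36.7/(k−1).
Need P(X < 64.7) = 0.95 with θ tied to k this way. Start at k = 2, θ = 36.7: P(X<64.7) ≈ 0.526.
Too low — raise k to concentrate. Iterating converges to k ≈ 9.68.
Then θ = 36.7/(9.68−1) ≈ 4.23.

k ≈ 9.68, θ ≈ 4.23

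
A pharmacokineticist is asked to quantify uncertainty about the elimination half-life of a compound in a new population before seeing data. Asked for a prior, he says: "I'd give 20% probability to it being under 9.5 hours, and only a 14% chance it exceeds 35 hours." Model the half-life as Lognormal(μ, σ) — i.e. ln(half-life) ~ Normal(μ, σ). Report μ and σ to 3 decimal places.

μ ≈ 2.822, σ ≈ 0.679

If T ~ Lognormal(μ,σ) then ln T ~ Normal(μ,σ), so the p-quantile of ln T is μ + z_p·σ.
ln(9.5) = 2.251 and ln(35) = 3.555; z_{0.2} = -0.8416, z_{0.86} = 1.08.
σ = (3.555 − 2.251)/(1.08 − (-0.8416)) = 0.679.
μ = 2.251 − (-0.8416)·0.679 = 2.822.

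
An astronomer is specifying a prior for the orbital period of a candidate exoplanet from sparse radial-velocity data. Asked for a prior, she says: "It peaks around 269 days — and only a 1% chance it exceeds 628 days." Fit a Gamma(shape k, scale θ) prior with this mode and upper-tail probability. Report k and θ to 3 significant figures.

Gamma(k,θ) with k>1 has mode (k−1)θ, so θ = 269/(k−1).
Need P(X < 628) = 0.99 with θ tied to k this way. Start at k = 2, θ = 269: P(X<628) ≈ 0.677.
Too low — raise k to concentrate. Iterating converges to k ≈ 7.63.
Then θ = 269/(7.63−1) ≈ 40.6.

k ≈ 7.63, θ ≈ 40.6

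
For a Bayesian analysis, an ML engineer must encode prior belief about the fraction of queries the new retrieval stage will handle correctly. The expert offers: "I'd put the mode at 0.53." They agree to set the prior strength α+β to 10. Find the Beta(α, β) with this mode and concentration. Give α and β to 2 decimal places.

α = 5.24, β = 4.76

For α,β > 1 the Beta mode is (α−1)/(α+β−2). With α+β = 10, the mode is (α−1)/8.
Set (α−1)/8 = 0.53 → α = 1 + 0.53·8 = 5.24.
β = 10 − α = 4.76.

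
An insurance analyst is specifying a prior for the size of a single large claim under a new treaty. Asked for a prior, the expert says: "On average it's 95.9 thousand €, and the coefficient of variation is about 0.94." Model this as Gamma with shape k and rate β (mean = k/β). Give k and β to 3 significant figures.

k ≈ 1.13, β ≈ 0.0118

For Gamma(k, rate β): mean = k/β, variance = k/β², so CV = 1/√k.
CV = 0.94, hence k = 1/CV² = 1.13.
Then β = k/mean = 1.13/95.9 = 0.0118.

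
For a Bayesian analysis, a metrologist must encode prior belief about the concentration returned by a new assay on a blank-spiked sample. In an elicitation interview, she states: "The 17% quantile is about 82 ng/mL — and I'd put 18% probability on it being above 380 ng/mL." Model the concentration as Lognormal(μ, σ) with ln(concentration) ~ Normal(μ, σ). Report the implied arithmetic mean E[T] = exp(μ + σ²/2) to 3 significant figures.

If T ~ Lognormal(μ,σ) then ln T ~ Normal(μ,σ), so the p-quantile of ln T is μ + z_p·σ.
ln(82) = 4.407 and ln(380) = 5.94; z_{0.17} = -0.9542, z_{0.82} = 0.9154.
σ = (5.94 − 4.407)/(0.9154 − (-0.9542)) = 0.820.
μ = 4.407 − (-0.9542)·0.820 = 5.189.
E[T] = exp(μ + σ²/2) = exp(5.189 + 0.3364) = 251 ng/mL.

E[T] ≈ 251 ng/mL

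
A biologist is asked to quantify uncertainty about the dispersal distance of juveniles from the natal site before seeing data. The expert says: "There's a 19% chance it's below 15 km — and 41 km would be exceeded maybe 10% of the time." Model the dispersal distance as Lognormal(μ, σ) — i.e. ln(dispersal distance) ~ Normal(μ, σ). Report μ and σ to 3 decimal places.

μ ≈ 3.117, σ ≈ 0.466

If T ~ Lognormal(μ,σ) then ln T ~ Normal(μ,σ), so the p-quantile of ln T is μ + z_p·σ.
ln(15) = 2.708 and ln(41) = 3.714; z_{0.19} = -0.8779, z_{0.9} = 1.282.
σ = (3.714 − 2.708)/(1.282 − (-0.8779)) = 0.466.
μ = 2.708 − (-0.8779)·0.466 = 3.117.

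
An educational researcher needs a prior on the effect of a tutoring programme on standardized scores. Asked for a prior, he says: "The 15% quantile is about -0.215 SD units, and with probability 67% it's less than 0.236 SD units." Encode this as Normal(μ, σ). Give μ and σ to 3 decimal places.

For Normal(μ,σ), the p-quantile is μ + z_p·σ. Here z_{0.15} = -1.036, z_{0.67} = 0.4399.
So -0.215 = μ − 1.036σ and 0.236 = μ + 0.4399σ.
Subtracting: σ = (0.236 − -0.215)/(0.4399 − (-1.036)) = 0.305.
Then μ = -0.215 − (-1.036)·0.305 = 0.102.

μ = 0.102, σ = 0.305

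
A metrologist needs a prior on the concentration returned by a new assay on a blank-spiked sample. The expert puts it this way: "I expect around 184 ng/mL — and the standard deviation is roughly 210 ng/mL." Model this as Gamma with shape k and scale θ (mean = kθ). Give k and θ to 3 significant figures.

For Gamma(k, scale θ): mean = kθ, variance = kθ², so CV = 1/√k.
CV = SD/mean = 210/184 = 1.141, hence k = 1/CV² = 0.768.
Then θ = mean/k = 184/0.768 = 240.

k ≈ 0.768, θ ≈ 240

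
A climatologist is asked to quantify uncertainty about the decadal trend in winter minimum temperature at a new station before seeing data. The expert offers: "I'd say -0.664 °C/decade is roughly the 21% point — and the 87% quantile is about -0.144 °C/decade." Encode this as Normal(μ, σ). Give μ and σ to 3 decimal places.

For Normal(μ,σ), the p-quantile is μ + z_p·σ. Here z_{0.21} = -0.8064, z_{0.87} = 1.126.
So -0.664 = μ − 0.8064σ and -0.144 = μ + 1.126σ.
Subtracting: σ = (-0.144 − -0.664)/(1.126 − (-0.8064)) = 0.269.
Then μ = -0.664 − (-0.8064)·0.269 = -0.447.

μ = -0.447, σ = 0.269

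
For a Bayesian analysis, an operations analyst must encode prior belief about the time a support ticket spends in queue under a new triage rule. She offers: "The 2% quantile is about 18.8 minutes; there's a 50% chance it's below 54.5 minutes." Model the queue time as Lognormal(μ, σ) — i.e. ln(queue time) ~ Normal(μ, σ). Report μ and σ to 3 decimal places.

If T ~ Lognormal(μ,σ) then ln T ~ Normal(μ,σ), so the p-quantile of ln T is μ + z_p·σ.
ln(18.8) = 2.934 and ln(54.5) = 3.998; z_{0.02} = -2.054, z_{0.5} = 0.
σ = (3.998 − 2.934)/(0 − (-2.054)) = 0.518.
μ = 2.934 − (-2.054)·0.518 = 3.998.

μ ≈ 3.998, σ ≈ 0.518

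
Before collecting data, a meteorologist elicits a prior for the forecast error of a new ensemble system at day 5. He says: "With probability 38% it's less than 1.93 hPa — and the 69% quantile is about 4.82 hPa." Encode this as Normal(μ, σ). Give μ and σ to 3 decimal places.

μ = 3.032, σ = 3.606

For Normal(μ,σ), the p-quantile is μ + z_p·σ. Here z_{0.38} = -0.3055, z_{0.69} = 0.4959.
So 1.93 = μ − 0.3055σ and 4.82 = μ + 0.4959σ.
Subtracting: σ = (4.82 − 1.93)/(0.4959 − (-0.3055)) = 3.606.
Then μ = 1.93 − (-0.3055)·3.606 = 3.032.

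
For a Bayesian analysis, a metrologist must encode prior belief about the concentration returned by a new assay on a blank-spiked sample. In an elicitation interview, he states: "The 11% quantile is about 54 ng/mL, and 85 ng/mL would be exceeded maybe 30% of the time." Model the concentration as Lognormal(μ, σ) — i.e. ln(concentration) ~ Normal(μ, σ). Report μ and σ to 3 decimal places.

If T ~ Lognormal(μ,σ) then ln T ~ Normal(μ,σ), so the p-quantile of ln T is μ + z_p·σ.
ln(54) = 3.989 and ln(85) = 4.443; z_{0.11} = -1.227, z_{0.7} = 0.5244.
σ = (4.443 − 3.989)/(0.5244 − (-1.227)) = 0.259.
μ = 3.989 − (-1.227)·0.259 = 4.307.

μ ≈ 4.307, σ ≈ 0.259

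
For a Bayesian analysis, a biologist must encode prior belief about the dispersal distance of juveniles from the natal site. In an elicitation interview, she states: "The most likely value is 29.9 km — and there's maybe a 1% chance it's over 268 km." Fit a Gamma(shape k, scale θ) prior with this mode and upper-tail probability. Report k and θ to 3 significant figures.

Gamma(k,θ) with k>1 has mode (k−1)θ, so θ = 29.9/(k−1).
Need P(X < 268) = 0.99 with θ tied to k this way. Start at k = 2, θ = 29.9: P(X<268) ≈ 0.999.
Too high — lower k to spread out. Iterating converges to k ≈ 1.67.
Then θ = 29.9/(1.67−1) ≈ 44.6.

k ≈ 1.67, θ ≈ 44.6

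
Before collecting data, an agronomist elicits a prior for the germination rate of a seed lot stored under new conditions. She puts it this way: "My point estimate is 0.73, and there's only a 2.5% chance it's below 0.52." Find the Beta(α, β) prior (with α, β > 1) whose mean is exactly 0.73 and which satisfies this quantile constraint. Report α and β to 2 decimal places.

With mean 0.73 fixed, write α = 0.73s, β = 0.27s where s = α+β.
Need P(θ < 0.52) = 0.025 under Beta(0.73s, 0.27s). Normal approximation: (q−m)/√(m(1−m)/s) ≈ z_{0.025} = -1.96, so s ≈ 0.73·0.27·(-1.96)²/(0.52−0.73)² = 17.2.
At s = 17.2: P(θ<0.52) ≈ 0.033. Adjusting to match 0.025 gives s ≈ 19.74.
So α = 0.73·19.74 ≈ 14.41, β = 0.27·19.74 ≈ 5.33.

α ≈ 14.41, β ≈ 5.33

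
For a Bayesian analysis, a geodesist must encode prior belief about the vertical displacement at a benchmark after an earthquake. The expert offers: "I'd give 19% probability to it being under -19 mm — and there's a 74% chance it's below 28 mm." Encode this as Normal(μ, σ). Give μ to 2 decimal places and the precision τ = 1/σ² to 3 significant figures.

μ = 8.12, τ = 0.00105

The p-quantile of Normal(μ,σ) is μ + z_p·σ, with z_{0.19} = -0.8779 and z_{0.74} = 0.6433.
Eliminate σ: μ = (z₂·x₁ − z₁·x₂)/(z₂ − z₁) = (0.6433·-19 − (-0.8779)·28)/1.521 = 8.12.
Then σ = (x₂ − x₁)/(z₂ − z₁) = (28 − -19)/1.521 = 30.90.
Precision τ = 1/σ² = 1/30.9² = 0.00105.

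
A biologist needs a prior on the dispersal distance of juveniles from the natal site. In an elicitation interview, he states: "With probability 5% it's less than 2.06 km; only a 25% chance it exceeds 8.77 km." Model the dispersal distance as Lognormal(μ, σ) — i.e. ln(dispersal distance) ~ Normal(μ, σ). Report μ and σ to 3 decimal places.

If T ~ Lognormal(μ,σ) then ln T ~ Normal(μ,σ), so the p-quantile of ln T is μ + z_p·σ.
ln(2.06) = 0.7227 and ln(8.77) = 2.171; z_{0.05} = -1.645, z_{0.75} = 0.6745.
σ = (2.171 − 0.7227)/(0.6745 − (-1.645)) = 0.625.
μ = 0.7227 − (-1.645)·0.625 = 1.750.

μ ≈ 1.750, σ ≈ 0.625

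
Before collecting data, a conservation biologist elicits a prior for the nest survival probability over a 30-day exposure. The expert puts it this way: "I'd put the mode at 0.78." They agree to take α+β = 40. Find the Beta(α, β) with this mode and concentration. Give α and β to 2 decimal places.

α = 30.64, β = 9.36

For α,β > 1 the Beta mode is (α−1)/(α+β−2). With α+β = 40, the mode is (α−1)/38.
Set (α−1)/38 = 0.78 → α = 1 + 0.78·38 = 30.64.
β = 40 − α = 9.36.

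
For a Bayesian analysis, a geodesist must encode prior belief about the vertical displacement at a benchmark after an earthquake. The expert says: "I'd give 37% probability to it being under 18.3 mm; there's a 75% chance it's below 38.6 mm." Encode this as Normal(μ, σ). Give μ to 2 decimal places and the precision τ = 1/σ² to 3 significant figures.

The p-quantile of Normal(μ,σ) is μ + z_p·σ, with z_{0.37} = -0.3319 and z_{0.75} = 0.6745.
Eliminate σ: μ = (z₂·x₁ − z₁·x₂)/(z₂ − z₁) = (0.6745·18.3 − (-0.3319)·38.6)/1.006 = 24.99.
Then σ = (x₂ − x₁)/(z₂ − z₁) = (38.6 − 18.3)/1.006 = 20.17.
Precision τ = 1/σ² = 1/20.17² = 0.00246.

μ = 24.99, τ = 0.00246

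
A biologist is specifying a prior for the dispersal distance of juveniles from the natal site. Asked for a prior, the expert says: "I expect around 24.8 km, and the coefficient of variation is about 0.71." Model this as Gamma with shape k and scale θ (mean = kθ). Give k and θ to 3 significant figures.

k ≈ 1.98, θ ≈ 12.5

For Gamma(k, scale θ): mean = kθ, variance = kθ², so CV = 1/√k.
CV = 0.71, hence k = 1/CV² = 1.98.
Then θ = mean/k = 24.8/1.98 = 12.5.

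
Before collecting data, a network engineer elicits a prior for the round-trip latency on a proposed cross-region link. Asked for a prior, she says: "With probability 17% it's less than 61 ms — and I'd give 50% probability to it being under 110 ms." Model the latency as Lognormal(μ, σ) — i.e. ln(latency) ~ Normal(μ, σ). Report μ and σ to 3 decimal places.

μ ≈ 4.700, σ ≈ 0.618

If T ~ Lognormal(μ,σ) then ln T ~ Normal(μ,σ), so the p-quantile of ln T is μ + z_p·σ.
ln(61) = 4.111 and ln(110) = 4.7; z_{0.17} = -0.9542, z_{0.5} = 0.
σ = (4.7 − 4.111)/(0 − (-0.9542)) = 0.618.
μ = 4.111 − (-0.9542)·0.618 = 4.700.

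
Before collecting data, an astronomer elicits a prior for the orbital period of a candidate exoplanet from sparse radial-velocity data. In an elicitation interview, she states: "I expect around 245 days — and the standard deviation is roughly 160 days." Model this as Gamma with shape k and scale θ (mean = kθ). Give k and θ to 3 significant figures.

k ≈ 2.34, θ ≈ 104

For Gamma(k, scale θ): mean = kθ, variance = kθ², so CV = 1/√k.
CV = SD/mean = 160/245 = 0.6531, hence k = 1/CV² = 2.34.
Then θ = mean/k = 245/2.34 = 104.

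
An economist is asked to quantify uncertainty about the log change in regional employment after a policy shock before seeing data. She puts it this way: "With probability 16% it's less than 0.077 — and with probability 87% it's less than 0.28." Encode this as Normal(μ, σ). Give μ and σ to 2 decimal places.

μ = 0.17, σ = 0.10

The p-quantile of Normal(μ,σ) is μ + z_p·σ, with z_{0.16} = -0.9945 and z_{0.87} = 1.126.
Eliminate σ: μ = (z₂·x₁ − z₁·x₂)/(z₂ − z₁) = (1.126·0.077 − (-0.9945)·0.28)/2.121 = 0.17.
Then σ = (x₂ − x₁)/(z₂ − z₁) = (0.28 − 0.077)/2.121 = 0.10.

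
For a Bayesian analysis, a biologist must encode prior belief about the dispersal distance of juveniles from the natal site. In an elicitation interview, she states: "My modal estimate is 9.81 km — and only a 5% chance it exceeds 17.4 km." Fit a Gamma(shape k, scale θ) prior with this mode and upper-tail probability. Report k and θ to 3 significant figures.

Gamma(k,θ) with k>1 has mode (k−1)θ, so θ = 9.81/(k−1).
Need P(X < 17.4) = 0.95 with θ tied to k this way. Start at k = 2, θ = 9.81: P(X<17.4) ≈ 0.529.
Too low — raise k to concentrate. Iterating converges to k ≈ 9.49.
Then θ = 9.81/(9.49−1) ≈ 1.16.

k ≈ 9.49, θ ≈ 1.16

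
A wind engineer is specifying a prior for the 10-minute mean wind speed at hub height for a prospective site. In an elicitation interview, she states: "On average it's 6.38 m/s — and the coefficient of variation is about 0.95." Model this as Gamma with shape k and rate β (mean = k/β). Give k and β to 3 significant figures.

For Gamma(k, rate β): mean = k/β, variance = k/β², so CV = 1/√k.
CV = 0.95, hence k = 1/CV² = 1.11.
Then β = k/mean = 1.11/6.38 = 0.174.

k ≈ 1.11, β ≈ 0.174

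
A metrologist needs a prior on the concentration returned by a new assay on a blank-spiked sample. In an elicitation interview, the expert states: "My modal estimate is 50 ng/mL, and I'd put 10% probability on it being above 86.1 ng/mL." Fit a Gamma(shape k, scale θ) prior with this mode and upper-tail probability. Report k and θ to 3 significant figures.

Gamma(k,θ) with k>1 has mode (k−1)θ, so θ = 50/(k−1).
Need P(X < 86.1) = 0.9 with θ tied to k this way. Start at k = 2, θ = 50: P(X<86.1) ≈ 0.514.
Too low — raise k to concentrate. Iterating converges to k ≈ 7.42.
Then θ = 50/(7.42−1) ≈ 7.79.

k ≈ 7.42, θ ≈ 7.79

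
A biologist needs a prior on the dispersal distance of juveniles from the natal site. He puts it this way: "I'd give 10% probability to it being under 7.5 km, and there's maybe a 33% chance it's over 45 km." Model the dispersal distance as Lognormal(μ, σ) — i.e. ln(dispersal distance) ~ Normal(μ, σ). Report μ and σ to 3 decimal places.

If T ~ Lognormal(μ,σ) then ln T ~ Normal(μ,σ), so the p-quantile of ln T is μ + z_p·σ.
ln(7.5) = 2.015 and ln(45) = 3.807; z_{0.1} = -1.282, z_{0.67} = 0.4399.
σ = (3.807 − 2.015)/(0.4399 − (-1.282)) = 1.041.
μ = 2.015 − (-1.282)·1.041 = 3.349.

μ ≈ 3.349, σ ≈ 1.041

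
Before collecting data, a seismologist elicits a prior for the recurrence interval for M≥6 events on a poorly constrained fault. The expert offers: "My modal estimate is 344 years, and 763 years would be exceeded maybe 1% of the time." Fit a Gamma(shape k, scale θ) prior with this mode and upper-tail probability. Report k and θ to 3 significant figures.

Gamma(k,θ) with k>1 has mode (k−1)θ, so θ = 344/(k−1).
Need P(X < 763) = 0.99 with θ tied to k this way. Start at k = 2, θ = 344: P(X<763) ≈ 0.650.
Too low — raise k to concentrate. Iterating converges to k ≈ 8.58.
Then θ = 344/(8.58−1) ≈ 45.4.

k ≈ 8.58, θ ≈ 45.4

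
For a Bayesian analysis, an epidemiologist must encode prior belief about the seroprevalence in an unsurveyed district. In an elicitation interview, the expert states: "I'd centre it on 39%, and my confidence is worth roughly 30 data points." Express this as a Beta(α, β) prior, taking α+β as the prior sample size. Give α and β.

α = 11.7, β = 18.3

Under the effective-sample-size interpretation, Beta(α, β) has prior mean α/(α+β) and prior sample size α+β.
So α+β = 30 and α/(α+β) = 0.39, giving α = 0.39·30 = 11.7 and β = 30 − 11.7 = 18.3.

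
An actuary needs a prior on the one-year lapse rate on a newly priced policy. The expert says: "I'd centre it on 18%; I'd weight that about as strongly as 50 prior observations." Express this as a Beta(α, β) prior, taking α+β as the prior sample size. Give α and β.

α = 9, β = 41

Under the effective-sample-size interpretation, Beta(α, β) has prior mean α/(α+β) and prior sample size α+β.
So α+β = 50 and α/(α+β) = 0.18, giving α = 0.18·50 = 9 and β = 50 − 9 = 41.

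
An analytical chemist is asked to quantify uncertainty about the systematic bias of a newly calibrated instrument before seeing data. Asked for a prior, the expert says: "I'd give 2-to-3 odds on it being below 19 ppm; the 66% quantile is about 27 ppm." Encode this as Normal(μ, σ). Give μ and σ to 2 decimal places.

For Normal(μ,σ), the p-quantile is μ + z_p·σ. Here z_{0.4} = -0.2533, z_{0.66} = 0.4125.
So 19 = μ − 0.2533σ and 27 = μ + 0.4125σ.
Subtracting: σ = (27 − 19)/(0.4125 − (-0.2533)) = 12.02.
Then μ = 19 − (-0.2533)·12.02 = 22.04.

μ = 22.04, σ = 12.02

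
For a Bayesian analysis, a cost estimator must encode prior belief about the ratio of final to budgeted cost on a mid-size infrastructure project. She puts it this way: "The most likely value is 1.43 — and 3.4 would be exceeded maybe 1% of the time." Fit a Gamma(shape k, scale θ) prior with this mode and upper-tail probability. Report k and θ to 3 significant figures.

k ≈ 7.32, θ ≈ 0.226

Gamma(k,θ) with k>1 has mode (k−1)θ, so θ = 1.43/(k−1).
Need P(X < 3.4) = 0.99 with θ tied to k this way. Start at k = 2, θ = 1.43: P(X<3.4) ≈ 0.687.
Too low — raise k to concentrate. Iterating converges to k ≈ 7.32.
Then θ = 1.43/(7.32−1) ≈ 0.226.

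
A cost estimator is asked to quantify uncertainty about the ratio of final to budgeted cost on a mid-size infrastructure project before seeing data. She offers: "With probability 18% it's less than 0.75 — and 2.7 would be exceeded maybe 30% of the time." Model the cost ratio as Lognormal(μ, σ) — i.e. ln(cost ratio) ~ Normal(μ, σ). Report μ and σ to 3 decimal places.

μ ≈ 0.527, σ ≈ 0.890

If T ~ Lognormal(μ,σ) then ln T ~ Normal(μ,σ), so the p-quantile of ln T is μ + z_p·σ.
ln(0.75) = -0.2877 and ln(2.7) = 0.9933; z_{0.18} = -0.9154, z_{0.7} = 0.5244.
σ = (0.9933 − -0.2877)/(0.5244 − (-0.9154)) = 0.890.
μ = -0.2877 − (-0.9154)·0.890 = 0.527.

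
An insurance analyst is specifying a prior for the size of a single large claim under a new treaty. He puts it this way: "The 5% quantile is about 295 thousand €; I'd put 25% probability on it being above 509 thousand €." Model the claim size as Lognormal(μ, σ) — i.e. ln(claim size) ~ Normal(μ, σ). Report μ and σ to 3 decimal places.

If T ~ Lognormal(μ,σ) then ln T ~ Normal(μ,σ), so the p-quantile of ln T is μ + z_p·σ.
ln(295) = 5.687 and ln(509) = 6.232; z_{0.05} = -1.645, z_{0.75} = 0.6745.
σ = (6.232 − 5.687)/(0.6745 − (-1.645)) = 0.235.
μ = 5.687 − (-1.645)·0.235 = 6.074.

μ ≈ 6.074, σ ≈ 0.235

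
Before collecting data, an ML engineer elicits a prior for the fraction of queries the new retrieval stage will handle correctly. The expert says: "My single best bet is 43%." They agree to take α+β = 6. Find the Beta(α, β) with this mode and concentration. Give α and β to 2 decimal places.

α = 2.72, β = 3.28

For α,β > 1 the Beta mode is (α−1)/(α+β−2). With α+β = 6, the mode is (α−1)/4.
Set (α−1)/4 = 0.43 → α = 1 + 0.43·4 = 2.72.
β = 6 − α = 3.28.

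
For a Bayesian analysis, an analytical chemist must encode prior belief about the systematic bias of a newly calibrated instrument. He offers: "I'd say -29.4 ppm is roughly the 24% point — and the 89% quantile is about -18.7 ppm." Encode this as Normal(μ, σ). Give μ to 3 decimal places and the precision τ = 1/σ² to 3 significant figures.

The p-quantile of Normal(μ,σ) is μ + z_p·σ, with z_{0.24} = -0.7063 and z_{0.89} = 1.227.
Eliminate σ: μ = (z₂·x₁ − z₁·x₂)/(z₂ − z₁) = (1.227·-29.4 − (-0.7063)·-18.7)/1.933 = -25.490.
Then σ = (x₂ − x₁)/(z₂ − z₁) = (-18.7 − -29.4)/1.933 = 5.536.
Precision τ = 1/σ² = 1/5.536² = 0.0326.

μ = -25.490, τ = 0.0326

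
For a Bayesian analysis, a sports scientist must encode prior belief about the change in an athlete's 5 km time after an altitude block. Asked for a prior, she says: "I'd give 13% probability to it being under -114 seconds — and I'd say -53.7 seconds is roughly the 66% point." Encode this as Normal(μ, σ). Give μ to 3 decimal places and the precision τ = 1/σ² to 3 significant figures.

μ = -69.862, τ = 0.000651

For Normal(μ,σ), the p-quantile is μ + z_p·σ. Here z_{0.13} = -1.126, z_{0.66} = 0.4125.
So -114 = μ − 1.126σ and -53.7 = μ + 0.4125σ.
Subtracting: σ = (-53.7 − -114)/(0.4125 − (-1.126)) = 39.185.
Then μ = -114 − (-1.126)·39.185 = -69.862.
Precision τ = 1/σ² = 1/39.18² = 0.000651.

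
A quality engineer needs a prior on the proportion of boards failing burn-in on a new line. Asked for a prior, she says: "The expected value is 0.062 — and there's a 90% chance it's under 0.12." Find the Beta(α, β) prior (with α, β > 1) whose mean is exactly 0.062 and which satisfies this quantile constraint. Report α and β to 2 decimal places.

α ≈ 1.92, β ≈ 29.03

With mean 0.062 fixed, write α = 0.062s, β = 0.938s where s = α+β.
Need P(θ < 0.12) = 0.9 under Beta(0.062s, 0.938s). Normal approximation: (q−m)/√(m(1−m)/s) ≈ z_{0.9} = 1.28, so s ≈ 0.062·0.938·(1.28)²/(0.12−0.062)² = 28.4.
At s = 28.4: P(θ<0.12) ≈ 0.893. Adjusting to match 0.9 gives s ≈ 30.95.
So α = 0.062·30.95 ≈ 1.92, β = 0.938·30.95 ≈ 29.03.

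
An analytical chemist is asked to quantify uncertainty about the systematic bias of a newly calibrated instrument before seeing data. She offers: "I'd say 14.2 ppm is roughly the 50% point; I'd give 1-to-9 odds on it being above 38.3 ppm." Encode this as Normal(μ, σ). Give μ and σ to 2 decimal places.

μ = 14.20, σ = 18.81

The p-quantile of Normal(μ,σ) is μ + z_p·σ, with z_{0.5} = 0 and z_{0.9} = 1.282.
Eliminate σ: μ = (z₂·x₁ − z₁·x₂)/(z₂ − z₁) = (1.282·14.2 − (0)·38.3)/1.282 = 14.20.
Then σ = (x₂ − x₁)/(z₂ − z₁) = (38.3 − 14.2)/1.282 = 18.81.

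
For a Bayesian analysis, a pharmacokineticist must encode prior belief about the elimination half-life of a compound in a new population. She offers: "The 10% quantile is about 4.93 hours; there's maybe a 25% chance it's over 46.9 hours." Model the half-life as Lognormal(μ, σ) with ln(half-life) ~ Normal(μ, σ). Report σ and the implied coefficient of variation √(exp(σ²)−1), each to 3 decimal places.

σ ≈ 1.152, CV ≈ 1.663

If T ~ Lognormal(μ,σ) then ln T ~ Normal(μ,σ), so the p-quantile of ln T is μ + z_p·σ.
ln(4.93) = 1.595 and ln(46.9) = 3.848; z_{0.1} = -1.282, z_{0.75} = 0.6745.
σ = (3.848 − 1.595)/(0.6745 − (-1.282)) = 1.152.
μ = 1.595 − (-1.282)·1.152 = 3.071.
CV = √(exp(σ²)−1) = √(exp(1.3263)−1) = 1.663.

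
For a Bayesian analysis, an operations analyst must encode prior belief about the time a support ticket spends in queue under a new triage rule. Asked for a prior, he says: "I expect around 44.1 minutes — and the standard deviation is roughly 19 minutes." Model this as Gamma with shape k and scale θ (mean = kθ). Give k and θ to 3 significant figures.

k ≈ 5.39, θ ≈ 8.19

For Gamma(k, scale θ): mean = kθ, variance = kθ², so CV = 1/√k.
CV = SD/mean = 19/44.1 = 0.4308, hence k = 1/CV² = 5.39.
Then θ = mean/k = 44.1/5.39 = 8.19.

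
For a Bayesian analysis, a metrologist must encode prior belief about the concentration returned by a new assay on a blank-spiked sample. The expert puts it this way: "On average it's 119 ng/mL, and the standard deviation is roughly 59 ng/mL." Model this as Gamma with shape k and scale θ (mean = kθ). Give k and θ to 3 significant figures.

k ≈ 4.07, θ ≈ 29.3

For Gamma(k, scale θ): mean = kθ, variance = kθ², so CV = 1/√k.
CV = SD/mean = 59/119 = 0.4958, hence k = 1/CV² = 4.07.
Then θ = mean/k = 119/4.07 = 29.3.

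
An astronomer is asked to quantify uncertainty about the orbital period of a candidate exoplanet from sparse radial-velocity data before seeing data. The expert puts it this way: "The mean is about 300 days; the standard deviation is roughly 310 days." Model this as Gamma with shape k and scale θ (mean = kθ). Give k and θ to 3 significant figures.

k ≈ 0.937, θ ≈ 320

For Gamma(k, scale θ): mean = kθ, variance = kθ², so CV = 1/√k.
CV = SD/mean = 310/300 = 1.033, hence k = 1/CV² = 0.937.
Then θ = mean/k = 300/0.937 = 320.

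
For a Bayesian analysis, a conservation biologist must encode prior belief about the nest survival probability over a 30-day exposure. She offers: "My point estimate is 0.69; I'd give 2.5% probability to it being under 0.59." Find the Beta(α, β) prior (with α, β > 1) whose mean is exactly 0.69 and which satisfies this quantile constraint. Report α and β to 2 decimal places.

With mean 0.69 fixed, write α = 0.69s, β = 0.31s where s = α+β.
Need P(θ < 0.59) = 0.025 under Beta(0.69s, 0.31s). Normal approximation: (q−m)/√(m(1−m)/s) ≈ z_{0.025} = -1.96, so s ≈ 0.69·0.31·(-1.96)²/(0.59−0.69)² = 82.2.
At s = 82.2: P(θ<0.59) ≈ 0.029. Adjusting to match 0.025 gives s ≈ 87.79.
So α = 0.69·87.79 ≈ 60.57, β = 0.31·87.79 ≈ 27.21.

α ≈ 60.57, β ≈ 27.21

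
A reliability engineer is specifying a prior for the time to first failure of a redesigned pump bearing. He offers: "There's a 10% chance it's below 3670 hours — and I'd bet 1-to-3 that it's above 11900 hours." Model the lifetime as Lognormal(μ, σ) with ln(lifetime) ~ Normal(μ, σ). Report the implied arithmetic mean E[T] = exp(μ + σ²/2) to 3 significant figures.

If T ~ Lognormal(μ,σ) then ln T ~ Normal(μ,σ), so the p-quantile of ln T is μ + z_p·σ.
ln(3670) = 8.208 and ln(11900) = 9.384; z_{0.1} = -1.282, z_{0.75} = 0.6745.
σ = (9.384 − 8.208)/(0.6745 − (-1.282)) = 0.601.
μ = 8.208 − (-1.282)·0.601 = 8.979.
E[T] = exp(μ + σ²/2) = exp(8.979 + 0.1808) = 9500 hours.

E[T] ≈ 9500 hours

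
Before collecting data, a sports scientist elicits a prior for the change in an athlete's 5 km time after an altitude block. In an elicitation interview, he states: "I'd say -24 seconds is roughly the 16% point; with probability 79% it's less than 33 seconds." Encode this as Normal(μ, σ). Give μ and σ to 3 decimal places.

μ = 7.476, σ = 31.651

The p-quantile of Normal(μ,σ) is μ + z_p·σ, with z_{0.16} = -0.9945 and z_{0.79} = 0.8064.
Eliminate σ: μ = (z₂·x₁ − z₁·x₂)/(z₂ − z₁) = (0.8064·-24 − (-0.9945)·33)/1.801 = 7.476.
Then σ = (x₂ − x₁)/(z₂ − z₁) = (33 − -24)/1.801 = 31.651.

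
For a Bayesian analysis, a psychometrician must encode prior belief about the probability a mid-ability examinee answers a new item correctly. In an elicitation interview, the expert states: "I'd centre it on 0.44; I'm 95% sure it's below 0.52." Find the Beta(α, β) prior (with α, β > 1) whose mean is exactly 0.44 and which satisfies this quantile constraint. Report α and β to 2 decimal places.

α ≈ 46.20, β ≈ 58.81

With mean 0.44 fixed, write α = 0.44s, β = 0.56s where s = α+β.
Need P(θ < 0.52) = 0.95 under Beta(0.44s, 0.56s). Normal approximation: (q−m)/√(m(1−m)/s) ≈ z_{0.95} = 1.64, so s ≈ 0.44·0.56·(1.64)²/(0.52−0.44)² = 104.2.
At s = 104.2: P(θ<0.52) ≈ 0.949. Adjusting to match 0.95 gives s ≈ 105.01.
So α = 0.44·105.01 ≈ 46.20, β = 0.56·105.01 ≈ 58.81.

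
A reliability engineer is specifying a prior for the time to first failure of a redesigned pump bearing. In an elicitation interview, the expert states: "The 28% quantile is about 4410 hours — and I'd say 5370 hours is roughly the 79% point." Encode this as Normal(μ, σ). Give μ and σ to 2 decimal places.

The p-quantile of Normal(μ,σ) is μ + z_p·σ, with z_{0.28} = -0.5828 and z_{0.79} = 0.8064.
Eliminate σ: μ = (z₂·x₁ − z₁·x₂)/(z₂ − z₁) = (0.8064·4410 − (-0.5828)·5370)/1.389 = 4812.75.
Then σ = (x₂ − x₁)/(z₂ − z₁) = (5370 − 4410)/1.389 = 691.01.

μ = 4812.75, σ = 691.01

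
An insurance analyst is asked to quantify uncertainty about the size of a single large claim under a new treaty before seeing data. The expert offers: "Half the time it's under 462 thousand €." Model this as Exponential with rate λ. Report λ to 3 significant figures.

λ ≈ 0.0015

Exponential median = ln 2 / λ, so λ = ln 2 / 462.0 = 0.0015.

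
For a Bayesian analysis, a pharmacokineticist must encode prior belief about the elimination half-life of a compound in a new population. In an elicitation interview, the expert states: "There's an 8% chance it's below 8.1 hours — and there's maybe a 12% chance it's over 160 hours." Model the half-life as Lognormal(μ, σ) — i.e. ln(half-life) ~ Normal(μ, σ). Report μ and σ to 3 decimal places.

μ ≈ 3.717, σ ≈ 1.156

If T ~ Lognormal(μ,σ) then ln T ~ Normal(μ,σ), so the p-quantile of ln T is μ + z_p·σ.
ln(8.1) = 2.092 and ln(160) = 5.075; z_{0.08} = -1.405, z_{0.88} = 1.175.
σ = (5.075 − 2.092)/(1.175 − (-1.405)) = 1.156.
μ = 2.092 − (-1.405)·1.156 = 3.717.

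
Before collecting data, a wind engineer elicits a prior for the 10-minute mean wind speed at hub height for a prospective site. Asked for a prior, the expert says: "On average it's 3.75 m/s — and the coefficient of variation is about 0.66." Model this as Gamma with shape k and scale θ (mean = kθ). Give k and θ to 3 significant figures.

For Gamma(k, scale θ): mean = kθ, variance = kθ², so CV = 1/√k.
CV = 0.66, hence k = 1/CV² = 2.3.
Then θ = mean/k = 3.75/2.3 = 1.63.

k ≈ 2.3, θ ≈ 1.63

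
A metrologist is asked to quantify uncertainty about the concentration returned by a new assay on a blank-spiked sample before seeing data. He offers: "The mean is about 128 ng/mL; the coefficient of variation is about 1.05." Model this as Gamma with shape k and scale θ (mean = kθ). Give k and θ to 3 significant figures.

k ≈ 0.907, θ ≈ 141

For Gamma(k, scale θ): mean = kθ, variance = kθ², so CV = 1/√k.
CV = 1.05, hence k = 1/CV² = 0.907.
Then θ = mean/k = 128/0.907 = 141.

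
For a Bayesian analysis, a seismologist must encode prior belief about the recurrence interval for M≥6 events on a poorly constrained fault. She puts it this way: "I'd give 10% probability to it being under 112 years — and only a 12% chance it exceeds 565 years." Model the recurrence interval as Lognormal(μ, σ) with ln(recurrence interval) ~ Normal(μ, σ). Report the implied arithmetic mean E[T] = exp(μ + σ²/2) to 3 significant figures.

If T ~ Lognormal(μ,σ) then ln T ~ Normal(μ,σ), so the p-quantile of ln T is μ + z_p·σ.
ln(112) = 4.718 and ln(565) = 6.337; z_{0.1} = -1.282, z_{0.88} = 1.175.
σ = (6.337 − 4.718)/(1.175 − (-1.282)) = 0.659.
μ = 4.718 − (-1.282)·0.659 = 5.563.
E[T] = exp(μ + σ²/2) = exp(5.563 + 0.2170) = 324 years.

E[T] ≈ 324 years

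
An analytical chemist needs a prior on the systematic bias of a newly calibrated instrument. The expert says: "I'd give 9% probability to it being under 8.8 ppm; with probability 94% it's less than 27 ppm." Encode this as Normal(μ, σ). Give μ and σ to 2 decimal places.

μ = 17.23, σ = 6.29

The p-quantile of Normal(μ,σ) is μ + z_p·σ, with z_{0.09} = -1.341 and z_{0.94} = 1.555.
Eliminate σ: μ = (z₂·x₁ − z₁·x₂)/(z₂ − z₁) = (1.555·8.8 − (-1.341)·27)/2.896 = 17.23.
Then σ = (x₂ − x₁)/(z₂ − z₁) = (27 − 8.8)/2.896 = 6.29.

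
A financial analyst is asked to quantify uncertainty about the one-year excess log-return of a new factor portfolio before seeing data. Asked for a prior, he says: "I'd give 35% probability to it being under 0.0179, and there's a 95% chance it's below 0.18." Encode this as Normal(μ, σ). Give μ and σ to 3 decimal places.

For Normal(μ,σ), the p-quantile is μ + z_p·σ. Here z_{0.35} = -0.3853, z_{0.95} = 1.645.
So 0.0179 = μ − 0.3853σ and 0.18 = μ + 1.645σ.
Subtracting: σ = (0.18 − 0.0179)/(1.645 − (-0.3853)) = 0.080.
Then μ = 0.0179 − (-0.3853)·0.080 = 0.049.

μ = 0.049, σ = 0.080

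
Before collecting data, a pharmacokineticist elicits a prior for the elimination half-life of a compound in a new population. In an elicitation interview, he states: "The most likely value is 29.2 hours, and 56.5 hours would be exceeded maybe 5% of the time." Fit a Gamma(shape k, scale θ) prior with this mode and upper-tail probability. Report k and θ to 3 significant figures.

k ≈ 7.37, θ ≈ 4.58

Gamma(k,θ) with k>1 has mode (k−1)θ, so θ = 29.2/(k−1).
Need P(X < 56.5) = 0.95 with θ tied to k this way. Start at k = 2, θ = 29.2: P(X<56.5) ≈ 0.576.
Too low — raise k to concentrate. Iterating converges to k ≈ 7.37.
Then θ = 29.2/(7.37−1) ≈ 4.58.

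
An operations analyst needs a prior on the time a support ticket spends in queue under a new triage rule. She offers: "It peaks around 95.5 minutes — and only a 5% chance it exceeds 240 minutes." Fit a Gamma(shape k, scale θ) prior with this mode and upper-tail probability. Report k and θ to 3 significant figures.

Gamma(k,θ) with k>1 has mode (k−1)θ, so θ = 95.5/(k−1).
Need P(X < 240) = 0.95 with θ tied to k this way. Start at k = 2, θ = 95.5: P(X<240) ≈ 0.715.
Too low — raise k to concentrate. Iterating converges to k ≈ 4.2.
Then θ = 95.5/(4.2−1) ≈ 29.9.

k ≈ 4.2, θ ≈ 29.9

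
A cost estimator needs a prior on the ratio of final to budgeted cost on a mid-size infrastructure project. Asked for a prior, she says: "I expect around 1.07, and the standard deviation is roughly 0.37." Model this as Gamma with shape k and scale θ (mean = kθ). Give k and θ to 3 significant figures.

For Gamma(k, scale θ): mean = kθ, variance = kθ², so CV = 1/√k.
CV = SD/mean = 0.37/1.07 = 0.3458, hence k = 1/CV² = 8.36.
Then θ = mean/k = 1.07/8.36 = 0.128.

k ≈ 8.36, θ ≈ 0.128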